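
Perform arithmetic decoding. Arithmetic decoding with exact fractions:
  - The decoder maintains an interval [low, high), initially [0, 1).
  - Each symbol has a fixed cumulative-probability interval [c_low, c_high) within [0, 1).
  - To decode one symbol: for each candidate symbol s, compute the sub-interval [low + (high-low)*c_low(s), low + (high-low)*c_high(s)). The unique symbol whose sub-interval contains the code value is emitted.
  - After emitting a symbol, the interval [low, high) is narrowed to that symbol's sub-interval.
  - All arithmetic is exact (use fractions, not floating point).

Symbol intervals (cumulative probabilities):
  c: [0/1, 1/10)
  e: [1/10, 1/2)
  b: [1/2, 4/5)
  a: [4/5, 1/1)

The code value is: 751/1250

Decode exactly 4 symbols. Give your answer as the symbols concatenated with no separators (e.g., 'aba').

Step 1: interval [0/1, 1/1), width = 1/1 - 0/1 = 1/1
  'c': [0/1 + 1/1*0/1, 0/1 + 1/1*1/10) = [0/1, 1/10)
  'e': [0/1 + 1/1*1/10, 0/1 + 1/1*1/2) = [1/10, 1/2)
  'b': [0/1 + 1/1*1/2, 0/1 + 1/1*4/5) = [1/2, 4/5) <- contains code 751/1250
  'a': [0/1 + 1/1*4/5, 0/1 + 1/1*1/1) = [4/5, 1/1)
  emit 'b', narrow to [1/2, 4/5)
Step 2: interval [1/2, 4/5), width = 4/5 - 1/2 = 3/10
  'c': [1/2 + 3/10*0/1, 1/2 + 3/10*1/10) = [1/2, 53/100)
  'e': [1/2 + 3/10*1/10, 1/2 + 3/10*1/2) = [53/100, 13/20) <- contains code 751/1250
  'b': [1/2 + 3/10*1/2, 1/2 + 3/10*4/5) = [13/20, 37/50)
  'a': [1/2 + 3/10*4/5, 1/2 + 3/10*1/1) = [37/50, 4/5)
  emit 'e', narrow to [53/100, 13/20)
Step 3: interval [53/100, 13/20), width = 13/20 - 53/100 = 3/25
  'c': [53/100 + 3/25*0/1, 53/100 + 3/25*1/10) = [53/100, 271/500)
  'e': [53/100 + 3/25*1/10, 53/100 + 3/25*1/2) = [271/500, 59/100)
  'b': [53/100 + 3/25*1/2, 53/100 + 3/25*4/5) = [59/100, 313/500) <- contains code 751/1250
  'a': [53/100 + 3/25*4/5, 53/100 + 3/25*1/1) = [313/500, 13/20)
  emit 'b', narrow to [59/100, 313/500)
Step 4: interval [59/100, 313/500), width = 313/500 - 59/100 = 9/250
  'c': [59/100 + 9/250*0/1, 59/100 + 9/250*1/10) = [59/100, 371/625)
  'e': [59/100 + 9/250*1/10, 59/100 + 9/250*1/2) = [371/625, 76/125) <- contains code 751/1250
  'b': [59/100 + 9/250*1/2, 59/100 + 9/250*4/5) = [76/125, 1547/2500)
  'a': [59/100 + 9/250*4/5, 59/100 + 9/250*1/1) = [1547/2500, 313/500)
  emit 'e', narrow to [371/625, 76/125)

Answer: bebe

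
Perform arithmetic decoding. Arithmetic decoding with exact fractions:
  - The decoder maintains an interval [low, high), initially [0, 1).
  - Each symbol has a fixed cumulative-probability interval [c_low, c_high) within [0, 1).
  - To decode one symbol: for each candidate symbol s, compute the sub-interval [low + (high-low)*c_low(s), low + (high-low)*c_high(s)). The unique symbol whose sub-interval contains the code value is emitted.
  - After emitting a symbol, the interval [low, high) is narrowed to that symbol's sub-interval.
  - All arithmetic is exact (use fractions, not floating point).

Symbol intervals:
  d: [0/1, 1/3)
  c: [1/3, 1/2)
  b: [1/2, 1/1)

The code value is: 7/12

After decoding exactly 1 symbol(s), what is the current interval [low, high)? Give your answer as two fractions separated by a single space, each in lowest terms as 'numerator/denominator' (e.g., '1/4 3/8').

Answer: 1/2 1/1

Derivation:
Step 1: interval [0/1, 1/1), width = 1/1 - 0/1 = 1/1
  'd': [0/1 + 1/1*0/1, 0/1 + 1/1*1/3) = [0/1, 1/3)
  'c': [0/1 + 1/1*1/3, 0/1 + 1/1*1/2) = [1/3, 1/2)
  'b': [0/1 + 1/1*1/2, 0/1 + 1/1*1/1) = [1/2, 1/1) <- contains code 7/12
  emit 'b', narrow to [1/2, 1/1)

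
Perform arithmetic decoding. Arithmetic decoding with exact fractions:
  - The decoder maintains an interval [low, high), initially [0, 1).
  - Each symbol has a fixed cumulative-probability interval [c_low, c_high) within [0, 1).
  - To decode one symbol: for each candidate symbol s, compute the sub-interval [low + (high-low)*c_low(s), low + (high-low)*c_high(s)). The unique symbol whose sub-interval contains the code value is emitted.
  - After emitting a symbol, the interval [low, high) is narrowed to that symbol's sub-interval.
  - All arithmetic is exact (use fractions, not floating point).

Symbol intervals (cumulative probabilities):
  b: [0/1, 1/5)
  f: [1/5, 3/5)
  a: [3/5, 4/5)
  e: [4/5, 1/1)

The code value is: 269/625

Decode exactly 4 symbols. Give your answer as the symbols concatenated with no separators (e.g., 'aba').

Step 1: interval [0/1, 1/1), width = 1/1 - 0/1 = 1/1
  'b': [0/1 + 1/1*0/1, 0/1 + 1/1*1/5) = [0/1, 1/5)
  'f': [0/1 + 1/1*1/5, 0/1 + 1/1*3/5) = [1/5, 3/5) <- contains code 269/625
  'a': [0/1 + 1/1*3/5, 0/1 + 1/1*4/5) = [3/5, 4/5)
  'e': [0/1 + 1/1*4/5, 0/1 + 1/1*1/1) = [4/5, 1/1)
  emit 'f', narrow to [1/5, 3/5)
Step 2: interval [1/5, 3/5), width = 3/5 - 1/5 = 2/5
  'b': [1/5 + 2/5*0/1, 1/5 + 2/5*1/5) = [1/5, 7/25)
  'f': [1/5 + 2/5*1/5, 1/5 + 2/5*3/5) = [7/25, 11/25) <- contains code 269/625
  'a': [1/5 + 2/5*3/5, 1/5 + 2/5*4/5) = [11/25, 13/25)
  'e': [1/5 + 2/5*4/5, 1/5 + 2/5*1/1) = [13/25, 3/5)
  emit 'f', narrow to [7/25, 11/25)
Step 3: interval [7/25, 11/25), width = 11/25 - 7/25 = 4/25
  'b': [7/25 + 4/25*0/1, 7/25 + 4/25*1/5) = [7/25, 39/125)
  'f': [7/25 + 4/25*1/5, 7/25 + 4/25*3/5) = [39/125, 47/125)
  'a': [7/25 + 4/25*3/5, 7/25 + 4/25*4/5) = [47/125, 51/125)
  'e': [7/25 + 4/25*4/5, 7/25 + 4/25*1/1) = [51/125, 11/25) <- contains code 269/625
  emit 'e', narrow to [51/125, 11/25)
Step 4: interval [51/125, 11/25), width = 11/25 - 51/125 = 4/125
  'b': [51/125 + 4/125*0/1, 51/125 + 4/125*1/5) = [51/125, 259/625)
  'f': [51/125 + 4/125*1/5, 51/125 + 4/125*3/5) = [259/625, 267/625)
  'a': [51/125 + 4/125*3/5, 51/125 + 4/125*4/5) = [267/625, 271/625) <- contains code 269/625
  'e': [51/125 + 4/125*4/5, 51/125 + 4/125*1/1) = [271/625, 11/25)
  emit 'a', narrow to [267/625, 271/625)

Answer: ffea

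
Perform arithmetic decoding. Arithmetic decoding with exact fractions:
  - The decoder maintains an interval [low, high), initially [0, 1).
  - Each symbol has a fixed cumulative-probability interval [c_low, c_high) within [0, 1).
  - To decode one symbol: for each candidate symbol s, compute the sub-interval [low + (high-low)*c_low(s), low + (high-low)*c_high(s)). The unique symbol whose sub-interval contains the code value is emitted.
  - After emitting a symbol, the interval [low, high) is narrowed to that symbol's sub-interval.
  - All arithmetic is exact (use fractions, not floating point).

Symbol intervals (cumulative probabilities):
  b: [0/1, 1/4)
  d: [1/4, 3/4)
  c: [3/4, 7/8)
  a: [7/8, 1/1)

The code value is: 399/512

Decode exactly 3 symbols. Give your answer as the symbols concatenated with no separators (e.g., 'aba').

Answer: cba

Derivation:
Step 1: interval [0/1, 1/1), width = 1/1 - 0/1 = 1/1
  'b': [0/1 + 1/1*0/1, 0/1 + 1/1*1/4) = [0/1, 1/4)
  'd': [0/1 + 1/1*1/4, 0/1 + 1/1*3/4) = [1/4, 3/4)
  'c': [0/1 + 1/1*3/4, 0/1 + 1/1*7/8) = [3/4, 7/8) <- contains code 399/512
  'a': [0/1 + 1/1*7/8, 0/1 + 1/1*1/1) = [7/8, 1/1)
  emit 'c', narrow to [3/4, 7/8)
Step 2: interval [3/4, 7/8), width = 7/8 - 3/4 = 1/8
  'b': [3/4 + 1/8*0/1, 3/4 + 1/8*1/4) = [3/4, 25/32) <- contains code 399/512
  'd': [3/4 + 1/8*1/4, 3/4 + 1/8*3/4) = [25/32, 27/32)
  'c': [3/4 + 1/8*3/4, 3/4 + 1/8*7/8) = [27/32, 55/64)
  'a': [3/4 + 1/8*7/8, 3/4 + 1/8*1/1) = [55/64, 7/8)
  emit 'b', narrow to [3/4, 25/32)
Step 3: interval [3/4, 25/32), width = 25/32 - 3/4 = 1/32
  'b': [3/4 + 1/32*0/1, 3/4 + 1/32*1/4) = [3/4, 97/128)
  'd': [3/4 + 1/32*1/4, 3/4 + 1/32*3/4) = [97/128, 99/128)
  'c': [3/4 + 1/32*3/4, 3/4 + 1/32*7/8) = [99/128, 199/256)
  'a': [3/4 + 1/32*7/8, 3/4 + 1/32*1/1) = [199/256, 25/32) <- contains code 399/512
  emit 'a', narrow to [199/256, 25/32)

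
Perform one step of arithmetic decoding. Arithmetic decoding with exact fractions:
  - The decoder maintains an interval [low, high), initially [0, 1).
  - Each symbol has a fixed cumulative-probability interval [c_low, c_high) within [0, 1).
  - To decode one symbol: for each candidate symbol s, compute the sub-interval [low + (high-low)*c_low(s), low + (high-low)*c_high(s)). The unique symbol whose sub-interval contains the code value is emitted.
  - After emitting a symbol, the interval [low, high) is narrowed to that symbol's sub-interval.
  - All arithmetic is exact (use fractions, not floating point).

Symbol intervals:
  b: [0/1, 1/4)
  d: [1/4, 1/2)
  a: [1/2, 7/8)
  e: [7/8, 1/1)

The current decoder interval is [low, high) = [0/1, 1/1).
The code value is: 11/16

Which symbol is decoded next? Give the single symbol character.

Answer: a

Derivation:
Interval width = high − low = 1/1 − 0/1 = 1/1
Scaled code = (code − low) / width = (11/16 − 0/1) / 1/1 = 11/16
  b: [0/1, 1/4) 
  d: [1/4, 1/2) 
  a: [1/2, 7/8) ← scaled code falls here ✓
  e: [7/8, 1/1) 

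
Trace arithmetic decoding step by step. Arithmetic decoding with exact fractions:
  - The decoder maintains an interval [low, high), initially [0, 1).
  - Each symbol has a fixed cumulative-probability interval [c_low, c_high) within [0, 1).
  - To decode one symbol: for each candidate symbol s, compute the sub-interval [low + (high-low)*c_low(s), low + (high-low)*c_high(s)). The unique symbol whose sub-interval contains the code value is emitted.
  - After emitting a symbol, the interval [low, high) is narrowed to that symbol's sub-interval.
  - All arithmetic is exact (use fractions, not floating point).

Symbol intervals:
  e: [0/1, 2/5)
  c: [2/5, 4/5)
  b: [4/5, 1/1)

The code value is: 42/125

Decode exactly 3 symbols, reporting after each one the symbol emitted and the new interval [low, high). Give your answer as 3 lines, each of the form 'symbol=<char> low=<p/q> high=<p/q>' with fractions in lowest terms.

Step 1: interval [0/1, 1/1), width = 1/1 - 0/1 = 1/1
  'e': [0/1 + 1/1*0/1, 0/1 + 1/1*2/5) = [0/1, 2/5) <- contains code 42/125
  'c': [0/1 + 1/1*2/5, 0/1 + 1/1*4/5) = [2/5, 4/5)
  'b': [0/1 + 1/1*4/5, 0/1 + 1/1*1/1) = [4/5, 1/1)
  emit 'e', narrow to [0/1, 2/5)
Step 2: interval [0/1, 2/5), width = 2/5 - 0/1 = 2/5
  'e': [0/1 + 2/5*0/1, 0/1 + 2/5*2/5) = [0/1, 4/25)
  'c': [0/1 + 2/5*2/5, 0/1 + 2/5*4/5) = [4/25, 8/25)
  'b': [0/1 + 2/5*4/5, 0/1 + 2/5*1/1) = [8/25, 2/5) <- contains code 42/125
  emit 'b', narrow to [8/25, 2/5)
Step 3: interval [8/25, 2/5), width = 2/5 - 8/25 = 2/25
  'e': [8/25 + 2/25*0/1, 8/25 + 2/25*2/5) = [8/25, 44/125) <- contains code 42/125
  'c': [8/25 + 2/25*2/5, 8/25 + 2/25*4/5) = [44/125, 48/125)
  'b': [8/25 + 2/25*4/5, 8/25 + 2/25*1/1) = [48/125, 2/5)
  emit 'e', narrow to [8/25, 44/125)

Answer: symbol=e low=0/1 high=2/5
symbol=b low=8/25 high=2/5
symbol=e low=8/25 high=44/125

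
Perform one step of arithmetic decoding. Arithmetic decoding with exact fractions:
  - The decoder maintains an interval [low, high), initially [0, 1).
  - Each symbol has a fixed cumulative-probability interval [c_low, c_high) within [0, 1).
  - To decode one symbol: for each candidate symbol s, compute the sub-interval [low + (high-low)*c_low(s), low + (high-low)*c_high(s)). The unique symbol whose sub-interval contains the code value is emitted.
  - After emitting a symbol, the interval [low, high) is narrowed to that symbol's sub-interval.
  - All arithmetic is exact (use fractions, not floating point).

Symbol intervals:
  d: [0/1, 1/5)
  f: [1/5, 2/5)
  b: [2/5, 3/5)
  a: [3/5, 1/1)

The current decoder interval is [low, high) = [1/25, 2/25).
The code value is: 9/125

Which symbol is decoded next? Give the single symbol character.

Answer: a

Derivation:
Interval width = high − low = 2/25 − 1/25 = 1/25
Scaled code = (code − low) / width = (9/125 − 1/25) / 1/25 = 4/5
  d: [0/1, 1/5) 
  f: [1/5, 2/5) 
  b: [2/5, 3/5) 
  a: [3/5, 1/1) ← scaled code falls here ✓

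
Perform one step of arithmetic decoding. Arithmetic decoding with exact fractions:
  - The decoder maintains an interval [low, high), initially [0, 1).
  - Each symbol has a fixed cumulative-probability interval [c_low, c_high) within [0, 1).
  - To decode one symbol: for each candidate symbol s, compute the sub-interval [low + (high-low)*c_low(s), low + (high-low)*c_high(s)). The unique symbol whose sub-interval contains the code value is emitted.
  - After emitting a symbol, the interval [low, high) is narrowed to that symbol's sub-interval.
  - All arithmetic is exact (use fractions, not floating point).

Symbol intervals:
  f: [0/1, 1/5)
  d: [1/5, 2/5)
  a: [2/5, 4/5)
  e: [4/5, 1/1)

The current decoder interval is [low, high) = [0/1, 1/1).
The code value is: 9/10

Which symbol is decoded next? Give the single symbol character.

Answer: e

Derivation:
Interval width = high − low = 1/1 − 0/1 = 1/1
Scaled code = (code − low) / width = (9/10 − 0/1) / 1/1 = 9/10
  f: [0/1, 1/5) 
  d: [1/5, 2/5) 
  a: [2/5, 4/5) 
  e: [4/5, 1/1) ← scaled code falls here ✓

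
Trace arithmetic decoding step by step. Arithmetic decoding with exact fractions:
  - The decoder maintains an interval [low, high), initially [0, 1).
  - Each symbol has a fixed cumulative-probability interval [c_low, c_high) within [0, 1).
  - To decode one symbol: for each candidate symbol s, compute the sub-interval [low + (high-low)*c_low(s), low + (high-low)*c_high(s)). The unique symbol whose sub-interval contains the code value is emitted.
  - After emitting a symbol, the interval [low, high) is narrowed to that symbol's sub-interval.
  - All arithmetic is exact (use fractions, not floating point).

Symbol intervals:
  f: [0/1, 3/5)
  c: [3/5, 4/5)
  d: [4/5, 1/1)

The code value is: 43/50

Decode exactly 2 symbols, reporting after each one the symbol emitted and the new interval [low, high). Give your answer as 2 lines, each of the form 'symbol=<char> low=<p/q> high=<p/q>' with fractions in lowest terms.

Step 1: interval [0/1, 1/1), width = 1/1 - 0/1 = 1/1
  'f': [0/1 + 1/1*0/1, 0/1 + 1/1*3/5) = [0/1, 3/5)
  'c': [0/1 + 1/1*3/5, 0/1 + 1/1*4/5) = [3/5, 4/5)
  'd': [0/1 + 1/1*4/5, 0/1 + 1/1*1/1) = [4/5, 1/1) <- contains code 43/50
  emit 'd', narrow to [4/5, 1/1)
Step 2: interval [4/5, 1/1), width = 1/1 - 4/5 = 1/5
  'f': [4/5 + 1/5*0/1, 4/5 + 1/5*3/5) = [4/5, 23/25) <- contains code 43/50
  'c': [4/5 + 1/5*3/5, 4/5 + 1/5*4/5) = [23/25, 24/25)
  'd': [4/5 + 1/5*4/5, 4/5 + 1/5*1/1) = [24/25, 1/1)
  emit 'f', narrow to [4/5, 23/25)

Answer: symbol=d low=4/5 high=1/1
symbol=f low=4/5 high=23/25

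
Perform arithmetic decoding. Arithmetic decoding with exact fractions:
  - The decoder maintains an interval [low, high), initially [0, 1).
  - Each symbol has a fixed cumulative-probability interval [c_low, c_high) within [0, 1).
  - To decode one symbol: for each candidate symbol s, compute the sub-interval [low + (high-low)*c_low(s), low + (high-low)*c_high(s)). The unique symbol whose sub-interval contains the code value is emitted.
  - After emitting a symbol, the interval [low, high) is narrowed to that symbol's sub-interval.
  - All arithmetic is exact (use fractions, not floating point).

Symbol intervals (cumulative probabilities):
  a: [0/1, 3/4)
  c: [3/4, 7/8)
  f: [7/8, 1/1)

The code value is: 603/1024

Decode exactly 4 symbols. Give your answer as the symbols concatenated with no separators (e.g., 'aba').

Answer: acaa

Derivation:
Step 1: interval [0/1, 1/1), width = 1/1 - 0/1 = 1/1
  'a': [0/1 + 1/1*0/1, 0/1 + 1/1*3/4) = [0/1, 3/4) <- contains code 603/1024
  'c': [0/1 + 1/1*3/4, 0/1 + 1/1*7/8) = [3/4, 7/8)
  'f': [0/1 + 1/1*7/8, 0/1 + 1/1*1/1) = [7/8, 1/1)
  emit 'a', narrow to [0/1, 3/4)
Step 2: interval [0/1, 3/4), width = 3/4 - 0/1 = 3/4
  'a': [0/1 + 3/4*0/1, 0/1 + 3/4*3/4) = [0/1, 9/16)
  'c': [0/1 + 3/4*3/4, 0/1 + 3/4*7/8) = [9/16, 21/32) <- contains code 603/1024
  'f': [0/1 + 3/4*7/8, 0/1 + 3/4*1/1) = [21/32, 3/4)
  emit 'c', narrow to [9/16, 21/32)
Step 3: interval [9/16, 21/32), width = 21/32 - 9/16 = 3/32
  'a': [9/16 + 3/32*0/1, 9/16 + 3/32*3/4) = [9/16, 81/128) <- contains code 603/1024
  'c': [9/16 + 3/32*3/4, 9/16 + 3/32*7/8) = [81/128, 165/256)
  'f': [9/16 + 3/32*7/8, 9/16 + 3/32*1/1) = [165/256, 21/32)
  emit 'a', narrow to [9/16, 81/128)
Step 4: interval [9/16, 81/128), width = 81/128 - 9/16 = 9/128
  'a': [9/16 + 9/128*0/1, 9/16 + 9/128*3/4) = [9/16, 315/512) <- contains code 603/1024
  'c': [9/16 + 9/128*3/4, 9/16 + 9/128*7/8) = [315/512, 639/1024)
  'f': [9/16 + 9/128*7/8, 9/16 + 9/128*1/1) = [639/1024, 81/128)
  emit 'a', narrow to [9/16, 315/512)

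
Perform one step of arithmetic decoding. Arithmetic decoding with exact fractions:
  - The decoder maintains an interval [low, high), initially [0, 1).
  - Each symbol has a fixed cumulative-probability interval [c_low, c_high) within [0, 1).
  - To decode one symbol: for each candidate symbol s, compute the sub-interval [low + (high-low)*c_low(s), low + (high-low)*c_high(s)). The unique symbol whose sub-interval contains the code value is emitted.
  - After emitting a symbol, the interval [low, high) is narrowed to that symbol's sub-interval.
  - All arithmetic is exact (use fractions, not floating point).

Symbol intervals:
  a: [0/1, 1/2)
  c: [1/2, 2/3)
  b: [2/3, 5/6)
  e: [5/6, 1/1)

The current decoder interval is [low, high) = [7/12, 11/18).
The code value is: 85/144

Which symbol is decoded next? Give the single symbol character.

Answer: a

Derivation:
Interval width = high − low = 11/18 − 7/12 = 1/36
Scaled code = (code − low) / width = (85/144 − 7/12) / 1/36 = 1/4
  a: [0/1, 1/2) ← scaled code falls here ✓
  c: [1/2, 2/3) 
  b: [2/3, 5/6) 
  e: [5/6, 1/1) 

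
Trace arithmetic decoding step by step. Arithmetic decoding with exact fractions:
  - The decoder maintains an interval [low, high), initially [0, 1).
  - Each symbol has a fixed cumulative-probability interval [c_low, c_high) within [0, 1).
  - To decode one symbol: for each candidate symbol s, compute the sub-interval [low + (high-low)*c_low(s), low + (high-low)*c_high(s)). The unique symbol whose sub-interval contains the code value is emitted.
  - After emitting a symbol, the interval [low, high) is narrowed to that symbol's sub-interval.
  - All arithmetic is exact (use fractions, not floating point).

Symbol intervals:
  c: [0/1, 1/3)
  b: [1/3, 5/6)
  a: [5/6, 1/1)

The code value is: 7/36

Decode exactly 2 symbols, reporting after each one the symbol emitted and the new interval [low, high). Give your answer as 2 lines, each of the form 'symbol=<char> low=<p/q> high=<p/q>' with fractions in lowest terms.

Step 1: interval [0/1, 1/1), width = 1/1 - 0/1 = 1/1
  'c': [0/1 + 1/1*0/1, 0/1 + 1/1*1/3) = [0/1, 1/3) <- contains code 7/36
  'b': [0/1 + 1/1*1/3, 0/1 + 1/1*5/6) = [1/3, 5/6)
  'a': [0/1 + 1/1*5/6, 0/1 + 1/1*1/1) = [5/6, 1/1)
  emit 'c', narrow to [0/1, 1/3)
Step 2: interval [0/1, 1/3), width = 1/3 - 0/1 = 1/3
  'c': [0/1 + 1/3*0/1, 0/1 + 1/3*1/3) = [0/1, 1/9)
  'b': [0/1 + 1/3*1/3, 0/1 + 1/3*5/6) = [1/9, 5/18) <- contains code 7/36
  'a': [0/1 + 1/3*5/6, 0/1 + 1/3*1/1) = [5/18, 1/3)
  emit 'b', narrow to [1/9, 5/18)

Answer: symbol=c low=0/1 high=1/3
symbol=b low=1/9 high=5/18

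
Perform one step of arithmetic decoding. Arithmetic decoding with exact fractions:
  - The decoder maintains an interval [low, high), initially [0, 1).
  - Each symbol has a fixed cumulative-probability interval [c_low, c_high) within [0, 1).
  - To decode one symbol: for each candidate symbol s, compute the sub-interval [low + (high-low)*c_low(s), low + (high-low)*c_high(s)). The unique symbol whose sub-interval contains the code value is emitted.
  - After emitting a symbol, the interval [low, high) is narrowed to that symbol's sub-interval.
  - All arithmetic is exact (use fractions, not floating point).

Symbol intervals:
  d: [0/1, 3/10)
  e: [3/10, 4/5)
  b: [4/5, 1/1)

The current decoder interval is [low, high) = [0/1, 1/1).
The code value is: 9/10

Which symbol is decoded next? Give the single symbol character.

Interval width = high − low = 1/1 − 0/1 = 1/1
Scaled code = (code − low) / width = (9/10 − 0/1) / 1/1 = 9/10
  d: [0/1, 3/10) 
  e: [3/10, 4/5) 
  b: [4/5, 1/1) ← scaled code falls here ✓

Answer: b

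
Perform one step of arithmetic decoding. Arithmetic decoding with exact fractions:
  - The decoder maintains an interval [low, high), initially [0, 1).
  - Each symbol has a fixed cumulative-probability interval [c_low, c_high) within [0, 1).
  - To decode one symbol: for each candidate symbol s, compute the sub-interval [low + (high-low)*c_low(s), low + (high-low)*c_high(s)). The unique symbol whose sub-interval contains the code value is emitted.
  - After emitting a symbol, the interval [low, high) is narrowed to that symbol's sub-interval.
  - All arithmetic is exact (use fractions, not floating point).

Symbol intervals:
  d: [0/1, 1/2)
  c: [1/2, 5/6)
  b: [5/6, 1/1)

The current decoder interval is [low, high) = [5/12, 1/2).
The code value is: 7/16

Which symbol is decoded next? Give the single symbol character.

Answer: d

Derivation:
Interval width = high − low = 1/2 − 5/12 = 1/12
Scaled code = (code − low) / width = (7/16 − 5/12) / 1/12 = 1/4
  d: [0/1, 1/2) ← scaled code falls here ✓
  c: [1/2, 5/6) 
  b: [5/6, 1/1) 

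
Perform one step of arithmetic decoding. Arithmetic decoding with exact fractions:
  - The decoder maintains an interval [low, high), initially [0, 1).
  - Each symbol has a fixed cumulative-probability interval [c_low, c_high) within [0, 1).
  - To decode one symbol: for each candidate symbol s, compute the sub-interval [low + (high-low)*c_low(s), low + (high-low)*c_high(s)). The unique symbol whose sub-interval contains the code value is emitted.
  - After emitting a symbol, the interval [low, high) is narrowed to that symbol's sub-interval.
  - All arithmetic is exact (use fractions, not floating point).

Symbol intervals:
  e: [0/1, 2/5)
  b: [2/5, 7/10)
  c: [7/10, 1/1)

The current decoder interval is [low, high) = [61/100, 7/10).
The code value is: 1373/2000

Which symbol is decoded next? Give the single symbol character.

Answer: c

Derivation:
Interval width = high − low = 7/10 − 61/100 = 9/100
Scaled code = (code − low) / width = (1373/2000 − 61/100) / 9/100 = 17/20
  e: [0/1, 2/5) 
  b: [2/5, 7/10) 
  c: [7/10, 1/1) ← scaled code falls here ✓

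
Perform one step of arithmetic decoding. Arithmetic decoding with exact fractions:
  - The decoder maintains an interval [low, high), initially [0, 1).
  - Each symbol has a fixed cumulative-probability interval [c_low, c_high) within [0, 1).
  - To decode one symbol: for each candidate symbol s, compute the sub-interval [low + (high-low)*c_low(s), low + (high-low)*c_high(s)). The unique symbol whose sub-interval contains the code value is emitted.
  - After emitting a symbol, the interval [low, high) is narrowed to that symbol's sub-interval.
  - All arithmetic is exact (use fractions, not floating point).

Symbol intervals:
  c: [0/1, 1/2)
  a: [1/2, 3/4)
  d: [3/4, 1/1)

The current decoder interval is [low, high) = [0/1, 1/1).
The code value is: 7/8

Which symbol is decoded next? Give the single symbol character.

Answer: d

Derivation:
Interval width = high − low = 1/1 − 0/1 = 1/1
Scaled code = (code − low) / width = (7/8 − 0/1) / 1/1 = 7/8
  c: [0/1, 1/2) 
  a: [1/2, 3/4) 
  d: [3/4, 1/1) ← scaled code falls here ✓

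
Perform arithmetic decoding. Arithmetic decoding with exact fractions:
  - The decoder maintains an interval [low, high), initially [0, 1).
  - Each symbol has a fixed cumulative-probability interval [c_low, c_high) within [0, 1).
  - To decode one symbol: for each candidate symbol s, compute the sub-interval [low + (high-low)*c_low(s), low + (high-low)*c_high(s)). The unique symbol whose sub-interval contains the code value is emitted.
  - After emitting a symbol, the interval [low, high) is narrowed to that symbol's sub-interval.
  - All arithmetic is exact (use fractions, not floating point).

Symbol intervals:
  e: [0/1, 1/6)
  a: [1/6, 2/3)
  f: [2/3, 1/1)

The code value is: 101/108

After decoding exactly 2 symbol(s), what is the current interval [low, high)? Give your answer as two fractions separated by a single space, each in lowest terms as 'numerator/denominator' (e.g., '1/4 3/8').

Answer: 8/9 1/1

Derivation:
Step 1: interval [0/1, 1/1), width = 1/1 - 0/1 = 1/1
  'e': [0/1 + 1/1*0/1, 0/1 + 1/1*1/6) = [0/1, 1/6)
  'a': [0/1 + 1/1*1/6, 0/1 + 1/1*2/3) = [1/6, 2/3)
  'f': [0/1 + 1/1*2/3, 0/1 + 1/1*1/1) = [2/3, 1/1) <- contains code 101/108
  emit 'f', narrow to [2/3, 1/1)
Step 2: interval [2/3, 1/1), width = 1/1 - 2/3 = 1/3
  'e': [2/3 + 1/3*0/1, 2/3 + 1/3*1/6) = [2/3, 13/18)
  'a': [2/3 + 1/3*1/6, 2/3 + 1/3*2/3) = [13/18, 8/9)
  'f': [2/3 + 1/3*2/3, 2/3 + 1/3*1/1) = [8/9, 1/1) <- contains code 101/108
  emit 'f', narrow to [8/9, 1/1)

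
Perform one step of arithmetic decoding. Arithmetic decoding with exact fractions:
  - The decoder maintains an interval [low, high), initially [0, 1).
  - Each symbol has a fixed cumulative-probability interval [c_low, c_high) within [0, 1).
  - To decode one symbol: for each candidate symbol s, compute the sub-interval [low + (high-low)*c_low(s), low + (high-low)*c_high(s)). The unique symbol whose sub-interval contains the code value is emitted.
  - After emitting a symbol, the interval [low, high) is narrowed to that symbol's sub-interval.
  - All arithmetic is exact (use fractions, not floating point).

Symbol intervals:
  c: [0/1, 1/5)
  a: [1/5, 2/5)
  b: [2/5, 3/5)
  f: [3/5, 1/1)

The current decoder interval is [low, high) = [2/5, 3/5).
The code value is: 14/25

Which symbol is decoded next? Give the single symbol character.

Answer: f

Derivation:
Interval width = high − low = 3/5 − 2/5 = 1/5
Scaled code = (code − low) / width = (14/25 − 2/5) / 1/5 = 4/5
  c: [0/1, 1/5) 
  a: [1/5, 2/5) 
  b: [2/5, 3/5) 
  f: [3/5, 1/1) ← scaled code falls here ✓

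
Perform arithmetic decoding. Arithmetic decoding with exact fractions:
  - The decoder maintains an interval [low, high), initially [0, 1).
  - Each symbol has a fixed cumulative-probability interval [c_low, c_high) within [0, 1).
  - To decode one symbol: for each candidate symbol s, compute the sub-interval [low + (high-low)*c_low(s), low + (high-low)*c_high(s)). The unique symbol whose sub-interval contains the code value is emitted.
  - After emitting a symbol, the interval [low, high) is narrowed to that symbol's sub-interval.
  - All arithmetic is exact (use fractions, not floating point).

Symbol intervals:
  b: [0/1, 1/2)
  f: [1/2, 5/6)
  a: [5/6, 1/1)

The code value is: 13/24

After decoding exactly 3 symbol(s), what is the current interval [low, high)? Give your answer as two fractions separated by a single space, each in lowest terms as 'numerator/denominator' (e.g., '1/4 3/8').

Step 1: interval [0/1, 1/1), width = 1/1 - 0/1 = 1/1
  'b': [0/1 + 1/1*0/1, 0/1 + 1/1*1/2) = [0/1, 1/2)
  'f': [0/1 + 1/1*1/2, 0/1 + 1/1*5/6) = [1/2, 5/6) <- contains code 13/24
  'a': [0/1 + 1/1*5/6, 0/1 + 1/1*1/1) = [5/6, 1/1)
  emit 'f', narrow to [1/2, 5/6)
Step 2: interval [1/2, 5/6), width = 5/6 - 1/2 = 1/3
  'b': [1/2 + 1/3*0/1, 1/2 + 1/3*1/2) = [1/2, 2/3) <- contains code 13/24
  'f': [1/2 + 1/3*1/2, 1/2 + 1/3*5/6) = [2/3, 7/9)
  'a': [1/2 + 1/3*5/6, 1/2 + 1/3*1/1) = [7/9, 5/6)
  emit 'b', narrow to [1/2, 2/3)
Step 3: interval [1/2, 2/3), width = 2/3 - 1/2 = 1/6
  'b': [1/2 + 1/6*0/1, 1/2 + 1/6*1/2) = [1/2, 7/12) <- contains code 13/24
  'f': [1/2 + 1/6*1/2, 1/2 + 1/6*5/6) = [7/12, 23/36)
  'a': [1/2 + 1/6*5/6, 1/2 + 1/6*1/1) = [23/36, 2/3)
  emit 'b', narrow to [1/2, 7/12)

Answer: 1/2 7/12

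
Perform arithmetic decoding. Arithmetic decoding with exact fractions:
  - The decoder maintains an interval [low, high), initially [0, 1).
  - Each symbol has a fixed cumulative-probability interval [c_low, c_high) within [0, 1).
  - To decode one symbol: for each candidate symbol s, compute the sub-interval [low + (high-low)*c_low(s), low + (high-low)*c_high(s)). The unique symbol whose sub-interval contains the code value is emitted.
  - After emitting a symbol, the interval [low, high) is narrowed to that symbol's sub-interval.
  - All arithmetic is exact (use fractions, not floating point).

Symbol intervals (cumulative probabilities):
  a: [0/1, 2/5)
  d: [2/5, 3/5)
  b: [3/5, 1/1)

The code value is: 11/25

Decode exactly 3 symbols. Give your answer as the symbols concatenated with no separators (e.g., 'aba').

Answer: dad

Derivation:
Step 1: interval [0/1, 1/1), width = 1/1 - 0/1 = 1/1
  'a': [0/1 + 1/1*0/1, 0/1 + 1/1*2/5) = [0/1, 2/5)
  'd': [0/1 + 1/1*2/5, 0/1 + 1/1*3/5) = [2/5, 3/5) <- contains code 11/25
  'b': [0/1 + 1/1*3/5, 0/1 + 1/1*1/1) = [3/5, 1/1)
  emit 'd', narrow to [2/5, 3/5)
Step 2: interval [2/5, 3/5), width = 3/5 - 2/5 = 1/5
  'a': [2/5 + 1/5*0/1, 2/5 + 1/5*2/5) = [2/5, 12/25) <- contains code 11/25
  'd': [2/5 + 1/5*2/5, 2/5 + 1/5*3/5) = [12/25, 13/25)
  'b': [2/5 + 1/5*3/5, 2/5 + 1/5*1/1) = [13/25, 3/5)
  emit 'a', narrow to [2/5, 12/25)
Step 3: interval [2/5, 12/25), width = 12/25 - 2/5 = 2/25
  'a': [2/5 + 2/25*0/1, 2/5 + 2/25*2/5) = [2/5, 54/125)
  'd': [2/5 + 2/25*2/5, 2/5 + 2/25*3/5) = [54/125, 56/125) <- contains code 11/25
  'b': [2/5 + 2/25*3/5, 2/5 + 2/25*1/1) = [56/125, 12/25)
  emit 'd', narrow to [54/125, 56/125)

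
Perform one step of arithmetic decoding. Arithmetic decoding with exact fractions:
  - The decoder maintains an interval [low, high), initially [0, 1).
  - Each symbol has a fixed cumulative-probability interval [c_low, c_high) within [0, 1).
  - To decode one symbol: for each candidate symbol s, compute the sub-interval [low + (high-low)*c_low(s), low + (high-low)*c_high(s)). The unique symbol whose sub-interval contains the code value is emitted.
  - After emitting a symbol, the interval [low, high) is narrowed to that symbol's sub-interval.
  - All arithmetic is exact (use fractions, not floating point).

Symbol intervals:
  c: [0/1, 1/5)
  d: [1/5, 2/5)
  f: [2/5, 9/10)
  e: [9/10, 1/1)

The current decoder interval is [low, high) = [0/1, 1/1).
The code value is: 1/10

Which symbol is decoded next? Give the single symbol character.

Interval width = high − low = 1/1 − 0/1 = 1/1
Scaled code = (code − low) / width = (1/10 − 0/1) / 1/1 = 1/10
  c: [0/1, 1/5) ← scaled code falls here ✓
  d: [1/5, 2/5) 
  f: [2/5, 9/10) 
  e: [9/10, 1/1) 

Answer: c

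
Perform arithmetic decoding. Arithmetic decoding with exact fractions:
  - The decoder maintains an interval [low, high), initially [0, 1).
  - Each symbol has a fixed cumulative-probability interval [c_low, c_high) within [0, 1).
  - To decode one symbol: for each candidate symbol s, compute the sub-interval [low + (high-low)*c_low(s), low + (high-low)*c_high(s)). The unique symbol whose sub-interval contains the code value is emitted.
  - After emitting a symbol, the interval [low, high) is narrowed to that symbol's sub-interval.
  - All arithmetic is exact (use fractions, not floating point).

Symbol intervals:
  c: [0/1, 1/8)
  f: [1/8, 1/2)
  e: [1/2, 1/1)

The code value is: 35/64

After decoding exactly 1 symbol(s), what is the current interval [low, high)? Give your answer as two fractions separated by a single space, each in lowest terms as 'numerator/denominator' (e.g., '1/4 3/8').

Answer: 1/2 1/1

Derivation:
Step 1: interval [0/1, 1/1), width = 1/1 - 0/1 = 1/1
  'c': [0/1 + 1/1*0/1, 0/1 + 1/1*1/8) = [0/1, 1/8)
  'f': [0/1 + 1/1*1/8, 0/1 + 1/1*1/2) = [1/8, 1/2)
  'e': [0/1 + 1/1*1/2, 0/1 + 1/1*1/1) = [1/2, 1/1) <- contains code 35/64
  emit 'e', narrow to [1/2, 1/1)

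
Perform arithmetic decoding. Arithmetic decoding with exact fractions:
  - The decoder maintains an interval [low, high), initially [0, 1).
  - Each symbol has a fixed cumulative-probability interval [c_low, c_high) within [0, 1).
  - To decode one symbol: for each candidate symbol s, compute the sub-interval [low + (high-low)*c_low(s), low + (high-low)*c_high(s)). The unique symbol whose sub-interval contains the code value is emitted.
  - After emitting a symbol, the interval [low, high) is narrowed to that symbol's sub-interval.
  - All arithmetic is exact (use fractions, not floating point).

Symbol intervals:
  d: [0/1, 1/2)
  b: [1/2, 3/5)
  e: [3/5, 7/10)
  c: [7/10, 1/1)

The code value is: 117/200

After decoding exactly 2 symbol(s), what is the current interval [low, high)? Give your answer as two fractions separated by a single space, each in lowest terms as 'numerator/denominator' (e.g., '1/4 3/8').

Step 1: interval [0/1, 1/1), width = 1/1 - 0/1 = 1/1
  'd': [0/1 + 1/1*0/1, 0/1 + 1/1*1/2) = [0/1, 1/2)
  'b': [0/1 + 1/1*1/2, 0/1 + 1/1*3/5) = [1/2, 3/5) <- contains code 117/200
  'e': [0/1 + 1/1*3/5, 0/1 + 1/1*7/10) = [3/5, 7/10)
  'c': [0/1 + 1/1*7/10, 0/1 + 1/1*1/1) = [7/10, 1/1)
  emit 'b', narrow to [1/2, 3/5)
Step 2: interval [1/2, 3/5), width = 3/5 - 1/2 = 1/10
  'd': [1/2 + 1/10*0/1, 1/2 + 1/10*1/2) = [1/2, 11/20)
  'b': [1/2 + 1/10*1/2, 1/2 + 1/10*3/5) = [11/20, 14/25)
  'e': [1/2 + 1/10*3/5, 1/2 + 1/10*7/10) = [14/25, 57/100)
  'c': [1/2 + 1/10*7/10, 1/2 + 1/10*1/1) = [57/100, 3/5) <- contains code 117/200
  emit 'c', narrow to [57/100, 3/5)

Answer: 57/100 3/5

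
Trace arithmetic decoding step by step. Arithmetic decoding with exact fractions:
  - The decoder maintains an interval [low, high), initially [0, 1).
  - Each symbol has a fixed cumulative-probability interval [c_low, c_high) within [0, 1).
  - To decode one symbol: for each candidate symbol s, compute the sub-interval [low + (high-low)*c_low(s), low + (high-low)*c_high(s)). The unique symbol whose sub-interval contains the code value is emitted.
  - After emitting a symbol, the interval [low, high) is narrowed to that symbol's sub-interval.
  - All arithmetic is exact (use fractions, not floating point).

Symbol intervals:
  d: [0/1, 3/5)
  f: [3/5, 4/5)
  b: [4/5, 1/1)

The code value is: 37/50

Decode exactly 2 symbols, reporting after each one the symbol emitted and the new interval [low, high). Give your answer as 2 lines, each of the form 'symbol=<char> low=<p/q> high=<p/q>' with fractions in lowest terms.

Step 1: interval [0/1, 1/1), width = 1/1 - 0/1 = 1/1
  'd': [0/1 + 1/1*0/1, 0/1 + 1/1*3/5) = [0/1, 3/5)
  'f': [0/1 + 1/1*3/5, 0/1 + 1/1*4/5) = [3/5, 4/5) <- contains code 37/50
  'b': [0/1 + 1/1*4/5, 0/1 + 1/1*1/1) = [4/5, 1/1)
  emit 'f', narrow to [3/5, 4/5)
Step 2: interval [3/5, 4/5), width = 4/5 - 3/5 = 1/5
  'd': [3/5 + 1/5*0/1, 3/5 + 1/5*3/5) = [3/5, 18/25)
  'f': [3/5 + 1/5*3/5, 3/5 + 1/5*4/5) = [18/25, 19/25) <- contains code 37/50
  'b': [3/5 + 1/5*4/5, 3/5 + 1/5*1/1) = [19/25, 4/5)
  emit 'f', narrow to [18/25, 19/25)

Answer: symbol=f low=3/5 high=4/5
symbol=f low=18/25 high=19/25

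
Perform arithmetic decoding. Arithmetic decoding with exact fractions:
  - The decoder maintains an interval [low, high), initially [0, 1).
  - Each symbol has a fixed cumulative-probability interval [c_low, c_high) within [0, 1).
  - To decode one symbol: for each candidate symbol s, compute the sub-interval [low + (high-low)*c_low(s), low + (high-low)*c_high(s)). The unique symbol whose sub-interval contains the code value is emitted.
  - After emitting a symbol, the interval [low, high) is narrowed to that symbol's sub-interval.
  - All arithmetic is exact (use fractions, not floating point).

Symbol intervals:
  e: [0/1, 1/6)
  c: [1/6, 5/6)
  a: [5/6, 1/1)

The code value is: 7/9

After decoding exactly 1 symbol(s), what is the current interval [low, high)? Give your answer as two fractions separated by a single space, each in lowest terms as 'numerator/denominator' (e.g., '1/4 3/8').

Answer: 1/6 5/6

Derivation:
Step 1: interval [0/1, 1/1), width = 1/1 - 0/1 = 1/1
  'e': [0/1 + 1/1*0/1, 0/1 + 1/1*1/6) = [0/1, 1/6)
  'c': [0/1 + 1/1*1/6, 0/1 + 1/1*5/6) = [1/6, 5/6) <- contains code 7/9
  'a': [0/1 + 1/1*5/6, 0/1 + 1/1*1/1) = [5/6, 1/1)
  emit 'c', narrow to [1/6, 5/6)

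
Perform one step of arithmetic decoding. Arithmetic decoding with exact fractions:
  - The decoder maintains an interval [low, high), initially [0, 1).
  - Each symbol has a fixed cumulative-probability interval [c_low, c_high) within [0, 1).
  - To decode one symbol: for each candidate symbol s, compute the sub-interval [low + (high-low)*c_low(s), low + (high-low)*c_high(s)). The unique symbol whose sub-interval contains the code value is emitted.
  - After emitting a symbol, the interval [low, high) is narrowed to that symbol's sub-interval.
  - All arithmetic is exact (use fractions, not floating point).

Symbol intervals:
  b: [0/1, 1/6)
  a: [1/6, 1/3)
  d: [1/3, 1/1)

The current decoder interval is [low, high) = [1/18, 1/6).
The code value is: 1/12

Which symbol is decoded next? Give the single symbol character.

Answer: a

Derivation:
Interval width = high − low = 1/6 − 1/18 = 1/9
Scaled code = (code − low) / width = (1/12 − 1/18) / 1/9 = 1/4
  b: [0/1, 1/6) 
  a: [1/6, 1/3) ← scaled code falls here ✓
  d: [1/3, 1/1) 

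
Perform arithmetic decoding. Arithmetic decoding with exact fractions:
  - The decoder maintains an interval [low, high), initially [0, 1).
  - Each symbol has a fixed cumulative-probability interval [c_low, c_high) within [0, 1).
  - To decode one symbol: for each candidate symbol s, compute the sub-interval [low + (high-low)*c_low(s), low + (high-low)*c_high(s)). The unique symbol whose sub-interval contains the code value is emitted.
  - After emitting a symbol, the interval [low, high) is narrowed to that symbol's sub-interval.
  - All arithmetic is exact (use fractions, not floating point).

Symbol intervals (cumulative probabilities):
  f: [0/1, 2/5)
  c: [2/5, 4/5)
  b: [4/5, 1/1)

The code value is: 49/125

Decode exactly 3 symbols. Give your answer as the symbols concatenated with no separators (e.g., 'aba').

Answer: fbb

Derivation:
Step 1: interval [0/1, 1/1), width = 1/1 - 0/1 = 1/1
  'f': [0/1 + 1/1*0/1, 0/1 + 1/1*2/5) = [0/1, 2/5) <- contains code 49/125
  'c': [0/1 + 1/1*2/5, 0/1 + 1/1*4/5) = [2/5, 4/5)
  'b': [0/1 + 1/1*4/5, 0/1 + 1/1*1/1) = [4/5, 1/1)
  emit 'f', narrow to [0/1, 2/5)
Step 2: interval [0/1, 2/5), width = 2/5 - 0/1 = 2/5
  'f': [0/1 + 2/5*0/1, 0/1 + 2/5*2/5) = [0/1, 4/25)
  'c': [0/1 + 2/5*2/5, 0/1 + 2/5*4/5) = [4/25, 8/25)
  'b': [0/1 + 2/5*4/5, 0/1 + 2/5*1/1) = [8/25, 2/5) <- contains code 49/125
  emit 'b', narrow to [8/25, 2/5)
Step 3: interval [8/25, 2/5), width = 2/5 - 8/25 = 2/25
  'f': [8/25 + 2/25*0/1, 8/25 + 2/25*2/5) = [8/25, 44/125)
  'c': [8/25 + 2/25*2/5, 8/25 + 2/25*4/5) = [44/125, 48/125)
  'b': [8/25 + 2/25*4/5, 8/25 + 2/25*1/1) = [48/125, 2/5) <- contains code 49/125
  emit 'b', narrow to [48/125, 2/5)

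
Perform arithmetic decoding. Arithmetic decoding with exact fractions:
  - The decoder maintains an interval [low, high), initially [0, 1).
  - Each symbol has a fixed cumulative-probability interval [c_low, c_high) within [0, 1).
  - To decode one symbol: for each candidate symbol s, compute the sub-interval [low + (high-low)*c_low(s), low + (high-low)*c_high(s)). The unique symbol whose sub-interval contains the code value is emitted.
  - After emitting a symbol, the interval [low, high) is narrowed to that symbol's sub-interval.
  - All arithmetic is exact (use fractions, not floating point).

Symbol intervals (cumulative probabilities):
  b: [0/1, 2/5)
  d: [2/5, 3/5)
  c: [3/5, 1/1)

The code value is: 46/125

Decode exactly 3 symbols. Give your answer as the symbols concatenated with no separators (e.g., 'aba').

Answer: bcc

Derivation:
Step 1: interval [0/1, 1/1), width = 1/1 - 0/1 = 1/1
  'b': [0/1 + 1/1*0/1, 0/1 + 1/1*2/5) = [0/1, 2/5) <- contains code 46/125
  'd': [0/1 + 1/1*2/5, 0/1 + 1/1*3/5) = [2/5, 3/5)
  'c': [0/1 + 1/1*3/5, 0/1 + 1/1*1/1) = [3/5, 1/1)
  emit 'b', narrow to [0/1, 2/5)
Step 2: interval [0/1, 2/5), width = 2/5 - 0/1 = 2/5
  'b': [0/1 + 2/5*0/1, 0/1 + 2/5*2/5) = [0/1, 4/25)
  'd': [0/1 + 2/5*2/5, 0/1 + 2/5*3/5) = [4/25, 6/25)
  'c': [0/1 + 2/5*3/5, 0/1 + 2/5*1/1) = [6/25, 2/5) <- contains code 46/125
  emit 'c', narrow to [6/25, 2/5)
Step 3: interval [6/25, 2/5), width = 2/5 - 6/25 = 4/25
  'b': [6/25 + 4/25*0/1, 6/25 + 4/25*2/5) = [6/25, 38/125)
  'd': [6/25 + 4/25*2/5, 6/25 + 4/25*3/5) = [38/125, 42/125)
  'c': [6/25 + 4/25*3/5, 6/25 + 4/25*1/1) = [42/125, 2/5) <- contains code 46/125
  emit 'c', narrow to [42/125, 2/5)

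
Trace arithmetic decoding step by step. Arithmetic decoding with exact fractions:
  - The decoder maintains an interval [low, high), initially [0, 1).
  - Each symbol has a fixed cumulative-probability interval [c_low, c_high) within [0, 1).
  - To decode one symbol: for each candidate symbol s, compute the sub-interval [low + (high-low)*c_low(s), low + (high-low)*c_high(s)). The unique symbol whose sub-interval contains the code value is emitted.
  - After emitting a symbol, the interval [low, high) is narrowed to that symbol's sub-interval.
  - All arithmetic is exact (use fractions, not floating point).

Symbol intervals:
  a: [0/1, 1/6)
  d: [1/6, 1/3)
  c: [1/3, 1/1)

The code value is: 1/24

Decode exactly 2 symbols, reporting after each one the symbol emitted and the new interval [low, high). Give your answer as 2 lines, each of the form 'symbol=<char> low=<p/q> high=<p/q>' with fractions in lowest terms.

Answer: symbol=a low=0/1 high=1/6
symbol=d low=1/36 high=1/18

Derivation:
Step 1: interval [0/1, 1/1), width = 1/1 - 0/1 = 1/1
  'a': [0/1 + 1/1*0/1, 0/1 + 1/1*1/6) = [0/1, 1/6) <- contains code 1/24
  'd': [0/1 + 1/1*1/6, 0/1 + 1/1*1/3) = [1/6, 1/3)
  'c': [0/1 + 1/1*1/3, 0/1 + 1/1*1/1) = [1/3, 1/1)
  emit 'a', narrow to [0/1, 1/6)
Step 2: interval [0/1, 1/6), width = 1/6 - 0/1 = 1/6
  'a': [0/1 + 1/6*0/1, 0/1 + 1/6*1/6) = [0/1, 1/36)
  'd': [0/1 + 1/6*1/6, 0/1 + 1/6*1/3) = [1/36, 1/18) <- contains code 1/24
  'c': [0/1 + 1/6*1/3, 0/1 + 1/6*1/1) = [1/18, 1/6)
  emit 'd', narrow to [1/36, 1/18)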